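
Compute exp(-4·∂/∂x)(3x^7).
3 x^{7} - 84 x^{6} + 1008 x^{5} - 6720 x^{4} + 26880 x^{3} - 64512 x^{2} + 86016 x - 49152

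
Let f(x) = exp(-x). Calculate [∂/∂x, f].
- e^{- x}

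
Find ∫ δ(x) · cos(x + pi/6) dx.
\frac{\sqrt{3}}{2}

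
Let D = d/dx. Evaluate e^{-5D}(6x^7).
6 x^{7} - 210 x^{6} + 3150 x^{5} - 26250 x^{4} + 131250 x^{3} - 393750 x^{2} + 656250 x - 468750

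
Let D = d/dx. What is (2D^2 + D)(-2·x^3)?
6 x \left(- x - 4\right)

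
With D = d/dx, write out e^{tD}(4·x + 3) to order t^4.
4 t + 4 x + 3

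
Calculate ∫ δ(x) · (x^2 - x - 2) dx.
-2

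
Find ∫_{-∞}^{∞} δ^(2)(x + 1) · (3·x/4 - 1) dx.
0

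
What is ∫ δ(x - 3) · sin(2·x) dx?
\sin{\left(6 \right)}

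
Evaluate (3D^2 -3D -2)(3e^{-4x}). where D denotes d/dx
174 e^{- 4 x}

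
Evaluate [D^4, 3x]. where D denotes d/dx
12D^{3}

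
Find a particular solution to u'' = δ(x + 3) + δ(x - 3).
\frac{|x + 3|}{2} + \frac{|x - 3|}{2}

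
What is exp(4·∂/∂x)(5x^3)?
5 x^{3} + 60 x^{2} + 240 x + 320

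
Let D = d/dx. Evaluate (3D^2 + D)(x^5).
5 x^{3} \left(x + 12\right)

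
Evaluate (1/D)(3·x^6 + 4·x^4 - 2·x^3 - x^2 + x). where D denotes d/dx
\frac{3 x^{7}}{7} + \frac{4 x^{5}}{5} - \frac{x^{4}}{2} - \frac{x^{3}}{3} + \frac{x^{2}}{2}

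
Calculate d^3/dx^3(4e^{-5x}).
- 500 e^{- 5 x}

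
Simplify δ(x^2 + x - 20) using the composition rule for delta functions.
\frac{\delta(x - 4) + \delta(x + 5)}{9}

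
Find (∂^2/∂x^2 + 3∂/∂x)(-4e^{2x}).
- 40 e^{2 x}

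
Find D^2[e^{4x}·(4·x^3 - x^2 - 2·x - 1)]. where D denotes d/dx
\left(64 x^{3} + 80 x^{2} - 24 x - 34\right) e^{4 x}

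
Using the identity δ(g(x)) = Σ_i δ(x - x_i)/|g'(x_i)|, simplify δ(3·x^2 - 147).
\frac{\delta(x - 7) + \delta(x + 7)}{42}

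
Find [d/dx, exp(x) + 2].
e^{x}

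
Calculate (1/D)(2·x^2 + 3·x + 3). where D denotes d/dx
\frac{2 x^{3}}{3} + \frac{3 x^{2}}{2} + 3 x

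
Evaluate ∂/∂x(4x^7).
28 x^{6}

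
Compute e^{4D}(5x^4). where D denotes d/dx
5 x^{4} + 80 x^{3} + 480 x^{2} + 1280 x + 1280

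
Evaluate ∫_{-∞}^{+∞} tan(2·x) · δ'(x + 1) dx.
- \frac{2}{\cos^{2}{\left(2 \right)}}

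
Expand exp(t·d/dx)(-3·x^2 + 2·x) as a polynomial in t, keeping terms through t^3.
- 3 t^{2} - 2 t \left(3 x - 1\right) - 3 x^{2} + 2 x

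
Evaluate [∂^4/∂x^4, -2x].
-8\frac{d^{3}}{dx^{3}}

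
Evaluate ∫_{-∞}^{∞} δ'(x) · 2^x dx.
- \log{\left(2 \right)}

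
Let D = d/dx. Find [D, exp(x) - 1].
e^{x}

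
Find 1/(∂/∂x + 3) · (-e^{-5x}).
\frac{e^{- 5 x}}{2}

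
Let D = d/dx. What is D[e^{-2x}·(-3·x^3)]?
x^{2} \left(6 x - 9\right) e^{- 2 x}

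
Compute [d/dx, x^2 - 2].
2 x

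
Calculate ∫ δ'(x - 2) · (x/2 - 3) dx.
- \frac{1}{2}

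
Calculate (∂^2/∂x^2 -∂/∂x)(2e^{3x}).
12 e^{3 x}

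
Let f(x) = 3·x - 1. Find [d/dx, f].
3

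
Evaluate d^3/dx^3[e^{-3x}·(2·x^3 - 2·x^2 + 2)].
6 \left(- 9 x^{3} + 36 x^{2} - 36 x - 1\right) e^{- 3 x}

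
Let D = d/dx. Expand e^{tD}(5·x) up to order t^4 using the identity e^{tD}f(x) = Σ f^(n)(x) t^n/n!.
5 t + 5 x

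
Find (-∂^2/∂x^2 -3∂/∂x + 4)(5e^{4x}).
- 120 e^{4 x}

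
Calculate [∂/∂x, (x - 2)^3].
3 \left(x - 2\right)^{2}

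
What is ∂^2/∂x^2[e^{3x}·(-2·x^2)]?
\left(- 18 x^{2} - 24 x - 4\right) e^{3 x}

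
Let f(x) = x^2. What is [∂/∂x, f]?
2 x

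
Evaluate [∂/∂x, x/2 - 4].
\frac{1}{2}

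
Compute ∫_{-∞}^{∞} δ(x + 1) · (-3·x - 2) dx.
1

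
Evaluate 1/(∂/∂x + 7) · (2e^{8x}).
\frac{2 e^{8 x}}{15}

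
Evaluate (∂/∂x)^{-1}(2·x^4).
\frac{2 x^{5}}{5}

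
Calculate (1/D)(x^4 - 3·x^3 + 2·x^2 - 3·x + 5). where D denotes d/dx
\frac{x^{5}}{5} - \frac{3 x^{4}}{4} + \frac{2 x^{3}}{3} - \frac{3 x^{2}}{2} + 5 x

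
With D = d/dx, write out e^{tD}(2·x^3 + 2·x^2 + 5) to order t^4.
2 t^{3} + t^{2} \left(6 x + 2\right) + 2 t x \left(3 x + 2\right) + 2 x^{3} + 2 x^{2} + 5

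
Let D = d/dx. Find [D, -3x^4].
- 12 x^{3}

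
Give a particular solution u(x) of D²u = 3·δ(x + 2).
\frac{3|x + 2|}{2}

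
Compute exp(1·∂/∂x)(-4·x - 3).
- 4 x - 7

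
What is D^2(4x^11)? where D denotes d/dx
440 x^{9}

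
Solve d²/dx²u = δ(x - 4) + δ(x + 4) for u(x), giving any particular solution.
\frac{|x - 4|}{2} + \frac{|x + 4|}{2}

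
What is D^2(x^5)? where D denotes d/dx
20 x^{3}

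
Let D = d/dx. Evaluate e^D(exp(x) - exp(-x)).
2 \sinh{\left(x + 1 \right)}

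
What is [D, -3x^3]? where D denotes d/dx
- 9 x^{2}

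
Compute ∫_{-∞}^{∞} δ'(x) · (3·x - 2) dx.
-3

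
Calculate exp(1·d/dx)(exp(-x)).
e^{- x - 1}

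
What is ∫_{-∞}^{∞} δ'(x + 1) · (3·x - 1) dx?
-3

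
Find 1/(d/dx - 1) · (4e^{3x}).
2 e^{3 x}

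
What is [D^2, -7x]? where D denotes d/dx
-14D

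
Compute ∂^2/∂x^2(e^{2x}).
4 e^{2 x}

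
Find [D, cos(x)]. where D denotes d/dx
- \sin{\left(x \right)}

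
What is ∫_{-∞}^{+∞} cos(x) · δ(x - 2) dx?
\cos{\left(2 \right)}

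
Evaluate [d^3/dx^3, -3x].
-9\frac{d^{2}}{dx^{2}}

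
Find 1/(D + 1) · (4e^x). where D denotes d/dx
2 e^{x}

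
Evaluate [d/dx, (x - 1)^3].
3 \left(x - 1\right)^{2}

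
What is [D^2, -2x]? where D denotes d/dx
-4D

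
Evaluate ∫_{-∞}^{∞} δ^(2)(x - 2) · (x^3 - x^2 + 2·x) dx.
10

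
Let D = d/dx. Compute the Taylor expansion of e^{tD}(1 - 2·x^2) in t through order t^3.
- 2 t^{2} - 4 t x - 2 x^{2} + 1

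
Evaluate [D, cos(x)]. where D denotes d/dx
- \sin{\left(x \right)}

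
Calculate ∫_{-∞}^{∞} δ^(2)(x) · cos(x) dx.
-1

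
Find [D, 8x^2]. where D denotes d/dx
16 x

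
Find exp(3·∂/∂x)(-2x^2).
- 2 x^{2} - 12 x - 18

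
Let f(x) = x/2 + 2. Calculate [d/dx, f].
\frac{1}{2}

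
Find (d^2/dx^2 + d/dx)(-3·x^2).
- 6 x - 6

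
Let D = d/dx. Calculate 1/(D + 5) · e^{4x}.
\frac{e^{4 x}}{9}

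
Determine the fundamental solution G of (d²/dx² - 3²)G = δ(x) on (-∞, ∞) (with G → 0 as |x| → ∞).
-\frac{e^{-3|x|}}{6}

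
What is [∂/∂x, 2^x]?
2^{x} \log{\left(2 \right)}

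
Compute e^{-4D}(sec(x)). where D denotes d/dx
\sec{\left(x - 4 \right)}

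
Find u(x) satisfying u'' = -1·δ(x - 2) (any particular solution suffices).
-\frac{|x - 2|}{2}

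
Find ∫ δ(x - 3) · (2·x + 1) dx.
7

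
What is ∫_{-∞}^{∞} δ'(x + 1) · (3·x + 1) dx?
-3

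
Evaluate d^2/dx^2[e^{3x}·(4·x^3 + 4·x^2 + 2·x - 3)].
\left(36 x^{3} + 108 x^{2} + 90 x - 7\right) e^{3 x}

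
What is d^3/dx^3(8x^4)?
192 x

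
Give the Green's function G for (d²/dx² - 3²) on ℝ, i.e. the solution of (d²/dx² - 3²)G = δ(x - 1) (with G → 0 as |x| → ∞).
-\frac{e^{-3|x - 1|}}{6}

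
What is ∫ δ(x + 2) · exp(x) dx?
e^{-2}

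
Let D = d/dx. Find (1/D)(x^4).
\frac{x^{5}}{5}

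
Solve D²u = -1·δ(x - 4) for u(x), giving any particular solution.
-\frac{|x - 4|}{2}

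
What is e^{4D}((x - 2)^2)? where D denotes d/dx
x^{2} + 4 x + 4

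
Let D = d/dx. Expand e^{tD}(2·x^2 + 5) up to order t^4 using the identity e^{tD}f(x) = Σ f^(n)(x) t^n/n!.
2 t^{2} + 4 t x + 2 x^{2} + 5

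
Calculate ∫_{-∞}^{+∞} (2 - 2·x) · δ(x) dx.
2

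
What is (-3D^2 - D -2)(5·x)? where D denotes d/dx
- 10 x - 5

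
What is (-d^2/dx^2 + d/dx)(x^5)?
5 x^{3} \left(x - 4\right)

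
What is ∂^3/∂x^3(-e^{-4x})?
64 e^{- 4 x}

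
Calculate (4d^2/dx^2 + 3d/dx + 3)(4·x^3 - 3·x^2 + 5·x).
12 x^{3} + 27 x^{2} + 93 x - 9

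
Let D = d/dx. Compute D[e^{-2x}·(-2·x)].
2 \left(2 x - 1\right) e^{- 2 x}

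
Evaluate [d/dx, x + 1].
1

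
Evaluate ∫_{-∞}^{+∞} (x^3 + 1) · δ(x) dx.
1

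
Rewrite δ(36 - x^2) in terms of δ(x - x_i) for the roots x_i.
\frac{\delta(x - 6) + \delta(x + 6)}{12}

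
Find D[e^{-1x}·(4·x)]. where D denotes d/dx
4 \left(1 - x\right) e^{- x}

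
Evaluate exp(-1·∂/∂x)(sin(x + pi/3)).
\sin{\left(x - 1 + \frac{\pi}{3} \right)}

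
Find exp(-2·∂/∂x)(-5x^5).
- 5 x^{5} + 50 x^{4} - 200 x^{3} + 400 x^{2} - 400 x + 160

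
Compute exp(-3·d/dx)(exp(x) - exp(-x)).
- e^{3 - x} + e^{x - 3}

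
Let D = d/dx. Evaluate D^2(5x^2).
10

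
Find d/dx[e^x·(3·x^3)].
3 x^{2} \left(x + 3\right) e^{x}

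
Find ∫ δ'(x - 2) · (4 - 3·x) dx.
3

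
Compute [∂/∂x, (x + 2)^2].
2 x + 4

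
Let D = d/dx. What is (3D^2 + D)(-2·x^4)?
8 x^{2} \left(- x - 9\right)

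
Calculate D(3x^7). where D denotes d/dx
21 x^{6}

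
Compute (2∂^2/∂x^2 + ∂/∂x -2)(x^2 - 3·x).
- 2 x^{2} + 8 x + 1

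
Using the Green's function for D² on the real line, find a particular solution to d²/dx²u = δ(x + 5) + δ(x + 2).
\frac{|x + 5|}{2} + \frac{|x + 2|}{2}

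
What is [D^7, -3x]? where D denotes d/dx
-21D^{6}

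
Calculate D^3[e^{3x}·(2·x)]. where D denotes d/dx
54 \left(x + 1\right) e^{3 x}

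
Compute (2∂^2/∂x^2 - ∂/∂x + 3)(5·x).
15 x - 5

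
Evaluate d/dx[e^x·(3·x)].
3 \left(x + 1\right) e^{x}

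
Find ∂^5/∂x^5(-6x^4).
0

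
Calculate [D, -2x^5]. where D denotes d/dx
- 10 x^{4}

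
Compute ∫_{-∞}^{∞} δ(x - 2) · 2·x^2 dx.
8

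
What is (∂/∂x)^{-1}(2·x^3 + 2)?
\frac{x^{4}}{2} + 2 x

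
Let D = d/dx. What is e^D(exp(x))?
e^{x + 1}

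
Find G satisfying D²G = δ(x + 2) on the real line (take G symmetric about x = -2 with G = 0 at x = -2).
\frac{|x + 2|}{2}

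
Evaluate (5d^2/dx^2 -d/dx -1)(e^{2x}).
17 e^{2 x}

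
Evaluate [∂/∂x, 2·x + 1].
2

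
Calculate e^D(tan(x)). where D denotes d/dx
\tan{\left(x + 1 \right)}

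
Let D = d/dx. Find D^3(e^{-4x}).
- 64 e^{- 4 x}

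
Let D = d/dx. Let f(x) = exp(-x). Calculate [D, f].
- e^{- x}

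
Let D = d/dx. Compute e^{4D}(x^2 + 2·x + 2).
x^{2} + 10 x + 26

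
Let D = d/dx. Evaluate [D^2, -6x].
-12D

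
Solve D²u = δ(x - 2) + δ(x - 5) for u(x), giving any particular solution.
\frac{|x - 2|}{2} + \frac{|x - 5|}{2}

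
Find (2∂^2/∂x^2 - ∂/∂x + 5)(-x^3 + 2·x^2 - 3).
- 5 x^{3} + 13 x^{2} - 16 x - 7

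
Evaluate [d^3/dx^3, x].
3\frac{d^{2}}{dx^{2}}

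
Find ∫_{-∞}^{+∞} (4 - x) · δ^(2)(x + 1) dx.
0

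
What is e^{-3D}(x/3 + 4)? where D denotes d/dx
\frac{x}{3} + 3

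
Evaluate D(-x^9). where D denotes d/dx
- 9 x^{8}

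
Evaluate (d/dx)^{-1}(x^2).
\frac{x^{3}}{3}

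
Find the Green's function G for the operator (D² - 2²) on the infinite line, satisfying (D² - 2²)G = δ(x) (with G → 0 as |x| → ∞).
-\frac{e^{-2|x|}}{4}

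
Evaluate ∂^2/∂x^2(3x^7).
126 x^{5}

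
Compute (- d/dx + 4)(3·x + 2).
12 x + 5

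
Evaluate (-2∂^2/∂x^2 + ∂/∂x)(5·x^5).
25 x^{3} \left(x - 8\right)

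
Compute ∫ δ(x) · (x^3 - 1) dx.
-1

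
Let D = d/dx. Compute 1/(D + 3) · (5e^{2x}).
e^{2 x}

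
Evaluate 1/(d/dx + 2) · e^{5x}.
\frac{e^{5 x}}{7}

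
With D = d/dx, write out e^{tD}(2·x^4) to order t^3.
2 x \left(4 t^{3} + 6 t^{2} x + 4 t x^{2} + x^{3}\right)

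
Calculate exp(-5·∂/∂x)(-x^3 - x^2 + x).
- x^{3} + 14 x^{2} - 64 x + 95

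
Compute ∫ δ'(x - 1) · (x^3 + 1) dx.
-3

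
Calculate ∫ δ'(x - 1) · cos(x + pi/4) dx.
\sin{\left(\frac{\pi}{4} + 1 \right)}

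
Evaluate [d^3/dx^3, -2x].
-6\frac{d^{2}}{dx^{2}}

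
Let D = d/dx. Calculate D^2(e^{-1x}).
e^{- x}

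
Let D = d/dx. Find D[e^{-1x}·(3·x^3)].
3 x^{2} \left(3 - x\right) e^{- x}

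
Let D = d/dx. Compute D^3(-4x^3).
-24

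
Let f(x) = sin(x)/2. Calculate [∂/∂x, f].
\frac{\cos{\left(x \right)}}{2}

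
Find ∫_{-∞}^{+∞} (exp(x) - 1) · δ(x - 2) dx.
-1 + e^{2}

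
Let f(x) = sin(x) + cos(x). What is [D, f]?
- \sin{\left(x \right)} + \cos{\left(x \right)}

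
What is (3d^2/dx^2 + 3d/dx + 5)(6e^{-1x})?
30 e^{- x}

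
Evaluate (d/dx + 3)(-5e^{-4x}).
5 e^{- 4 x}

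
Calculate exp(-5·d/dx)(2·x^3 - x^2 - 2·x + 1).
2 x^{3} - 31 x^{2} + 158 x - 264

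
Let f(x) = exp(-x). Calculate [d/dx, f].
- e^{- x}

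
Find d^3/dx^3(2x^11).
1980 x^{8}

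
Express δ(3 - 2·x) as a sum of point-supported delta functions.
\frac{\delta(x - 3/2)}{2}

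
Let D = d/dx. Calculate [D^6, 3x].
18D^{5}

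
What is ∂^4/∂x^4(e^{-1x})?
e^{- x}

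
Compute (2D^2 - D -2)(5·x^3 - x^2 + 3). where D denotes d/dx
- 10 x^{3} - 13 x^{2} + 62 x - 10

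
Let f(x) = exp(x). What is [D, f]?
e^{x}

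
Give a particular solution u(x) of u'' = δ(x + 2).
\frac{|x + 2|}{2}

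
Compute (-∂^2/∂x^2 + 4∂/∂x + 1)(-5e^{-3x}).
100 e^{- 3 x}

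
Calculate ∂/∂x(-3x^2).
- 6 x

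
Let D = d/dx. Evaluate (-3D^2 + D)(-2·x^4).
8 x^{2} \left(9 - x\right)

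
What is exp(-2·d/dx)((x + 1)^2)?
x^{2} - 2 x + 1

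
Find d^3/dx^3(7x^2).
0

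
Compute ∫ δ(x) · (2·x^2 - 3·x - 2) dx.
-2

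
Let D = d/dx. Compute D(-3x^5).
- 15 x^{4}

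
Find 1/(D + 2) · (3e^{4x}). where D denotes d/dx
\frac{e^{4 x}}{2}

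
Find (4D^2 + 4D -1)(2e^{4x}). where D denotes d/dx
158 e^{4 x}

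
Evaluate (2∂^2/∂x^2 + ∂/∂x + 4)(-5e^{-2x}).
- 50 e^{- 2 x}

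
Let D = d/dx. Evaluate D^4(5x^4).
120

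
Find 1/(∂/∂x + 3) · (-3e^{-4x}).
3 e^{- 4 x}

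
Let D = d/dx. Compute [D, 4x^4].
16 x^{3}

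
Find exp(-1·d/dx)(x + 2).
x + 1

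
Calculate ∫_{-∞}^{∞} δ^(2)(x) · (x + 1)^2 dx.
2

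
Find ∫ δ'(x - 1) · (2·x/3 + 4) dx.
- \frac{2}{3}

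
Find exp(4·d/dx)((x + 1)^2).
x^{2} + 10 x + 25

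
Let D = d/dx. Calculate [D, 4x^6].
24 x^{5}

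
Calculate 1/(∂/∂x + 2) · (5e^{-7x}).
- e^{- 7 x}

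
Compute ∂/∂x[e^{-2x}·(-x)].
\left(2 x - 1\right) e^{- 2 x}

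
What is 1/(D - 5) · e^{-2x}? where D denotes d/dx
- \frac{e^{- 2 x}}{7}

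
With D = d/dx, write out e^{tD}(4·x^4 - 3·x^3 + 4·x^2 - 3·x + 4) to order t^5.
4 t^{4} + t^{3} \left(16 x - 3\right) + t^{2} \left(24 x^{2} - 9 x + 4\right) + t \left(16 x^{3} - 9 x^{2} + 8 x - 3\right) + 4 x^{4} - 3 x^{3} + 4 x^{2} - 3 x + 4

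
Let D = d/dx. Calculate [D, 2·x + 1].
2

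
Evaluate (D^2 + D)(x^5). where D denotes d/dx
5 x^{3} \left(x + 4\right)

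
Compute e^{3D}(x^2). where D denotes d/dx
x^{2} + 6 x + 9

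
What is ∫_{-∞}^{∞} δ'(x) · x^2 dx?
0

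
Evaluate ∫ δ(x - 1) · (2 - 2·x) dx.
0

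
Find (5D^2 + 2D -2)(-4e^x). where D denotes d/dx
- 20 e^{x}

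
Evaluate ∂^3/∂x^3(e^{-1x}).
- e^{- x}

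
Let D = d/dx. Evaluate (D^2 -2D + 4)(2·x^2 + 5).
8 x^{2} - 8 x + 24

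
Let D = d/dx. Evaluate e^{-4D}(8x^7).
8 x^{7} - 224 x^{6} + 2688 x^{5} - 17920 x^{4} + 71680 x^{3} - 172032 x^{2} + 229376 x - 131072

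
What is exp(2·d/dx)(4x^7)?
4 x^{7} + 56 x^{6} + 336 x^{5} + 1120 x^{4} + 2240 x^{3} + 2688 x^{2} + 1792 x + 512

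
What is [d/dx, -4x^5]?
- 20 x^{4}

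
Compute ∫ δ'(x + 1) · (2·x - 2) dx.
-2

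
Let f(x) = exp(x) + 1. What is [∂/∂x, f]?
e^{x}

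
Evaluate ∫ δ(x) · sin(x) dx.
0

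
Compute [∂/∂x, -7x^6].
- 42 x^{5}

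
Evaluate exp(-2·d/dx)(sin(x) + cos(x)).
\sqrt{2} \cos{\left(- x + \frac{\pi}{4} + 2 \right)}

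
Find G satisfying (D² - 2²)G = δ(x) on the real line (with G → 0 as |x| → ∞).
-\frac{e^{-2|x|}}{4}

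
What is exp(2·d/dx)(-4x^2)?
- 4 x^{2} - 16 x - 16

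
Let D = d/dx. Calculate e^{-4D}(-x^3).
- x^{3} + 12 x^{2} - 48 x + 64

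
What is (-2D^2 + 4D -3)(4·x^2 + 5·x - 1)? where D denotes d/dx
- 12 x^{2} + 17 x + 7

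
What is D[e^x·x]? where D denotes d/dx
\left(x + 1\right) e^{x}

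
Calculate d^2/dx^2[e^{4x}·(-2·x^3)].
- 4 x \left(8 x^{2} + 12 x + 3\right) e^{4 x}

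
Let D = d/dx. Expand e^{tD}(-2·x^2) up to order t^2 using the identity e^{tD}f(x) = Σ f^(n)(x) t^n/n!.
- 2 t^{2} - 4 t x - 2 x^{2}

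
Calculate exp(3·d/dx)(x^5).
x^{5} + 15 x^{4} + 90 x^{3} + 270 x^{2} + 405 x + 243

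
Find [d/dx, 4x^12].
48 x^{11}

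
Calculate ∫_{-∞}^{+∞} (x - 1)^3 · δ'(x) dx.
-3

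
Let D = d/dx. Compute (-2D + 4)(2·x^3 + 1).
8 x^{3} - 12 x^{2} + 4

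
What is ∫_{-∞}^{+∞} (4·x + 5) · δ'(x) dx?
-4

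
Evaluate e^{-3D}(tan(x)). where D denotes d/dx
\tan{\left(x - 3 \right)}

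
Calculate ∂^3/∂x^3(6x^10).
4320 x^{7}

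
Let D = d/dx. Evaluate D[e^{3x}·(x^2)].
x \left(3 x + 2\right) e^{3 x}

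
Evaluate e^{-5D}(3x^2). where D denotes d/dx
3 x^{2} - 30 x + 75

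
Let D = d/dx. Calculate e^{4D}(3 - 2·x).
- 2 x - 5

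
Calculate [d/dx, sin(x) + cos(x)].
- \sin{\left(x \right)} + \cos{\left(x \right)}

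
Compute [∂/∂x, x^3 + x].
3 x^{2} + 1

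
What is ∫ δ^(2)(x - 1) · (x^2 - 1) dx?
2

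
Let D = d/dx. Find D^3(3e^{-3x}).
- 81 e^{- 3 x}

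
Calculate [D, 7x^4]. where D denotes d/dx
28 x^{3}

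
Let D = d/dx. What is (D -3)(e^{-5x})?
- 8 e^{- 5 x}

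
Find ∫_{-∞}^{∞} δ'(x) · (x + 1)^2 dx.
-2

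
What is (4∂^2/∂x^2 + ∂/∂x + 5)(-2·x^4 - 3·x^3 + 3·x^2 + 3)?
- 10 x^{4} - 23 x^{3} - 90 x^{2} - 66 x + 39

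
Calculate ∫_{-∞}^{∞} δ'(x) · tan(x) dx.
-1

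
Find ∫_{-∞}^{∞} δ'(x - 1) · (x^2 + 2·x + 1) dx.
-4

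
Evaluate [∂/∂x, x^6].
6 x^{5}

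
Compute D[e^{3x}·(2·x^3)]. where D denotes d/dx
6 x^{2} \left(x + 1\right) e^{3 x}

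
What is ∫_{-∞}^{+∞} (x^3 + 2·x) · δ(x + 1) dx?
-3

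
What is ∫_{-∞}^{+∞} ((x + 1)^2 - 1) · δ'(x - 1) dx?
-4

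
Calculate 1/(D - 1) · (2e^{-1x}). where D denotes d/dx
- e^{- x}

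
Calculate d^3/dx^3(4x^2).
0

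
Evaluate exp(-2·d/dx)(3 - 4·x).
11 - 4 x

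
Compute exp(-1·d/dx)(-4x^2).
- 4 x^{2} + 8 x - 4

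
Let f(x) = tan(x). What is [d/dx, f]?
\frac{1}{\cos^{2}{\left(x \right)}}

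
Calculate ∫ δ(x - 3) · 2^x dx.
8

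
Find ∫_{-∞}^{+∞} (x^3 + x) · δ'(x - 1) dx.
-4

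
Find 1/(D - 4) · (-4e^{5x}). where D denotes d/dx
- 4 e^{5 x}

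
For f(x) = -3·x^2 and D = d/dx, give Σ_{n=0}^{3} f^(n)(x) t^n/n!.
- 3 t^{2} - 6 t x - 3 x^{2}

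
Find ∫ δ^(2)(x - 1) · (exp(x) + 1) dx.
e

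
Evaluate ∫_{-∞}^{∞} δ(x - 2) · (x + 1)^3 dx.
27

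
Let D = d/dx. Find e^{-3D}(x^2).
x^{2} - 6 x + 9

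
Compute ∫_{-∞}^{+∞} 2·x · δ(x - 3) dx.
6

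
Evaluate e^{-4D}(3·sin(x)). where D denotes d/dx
3 \sin{\left(x - 4 \right)}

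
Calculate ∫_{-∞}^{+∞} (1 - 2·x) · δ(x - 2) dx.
-3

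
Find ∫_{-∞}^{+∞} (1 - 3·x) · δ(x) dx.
1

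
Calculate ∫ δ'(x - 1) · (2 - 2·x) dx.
2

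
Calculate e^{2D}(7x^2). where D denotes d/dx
7 x^{2} + 28 x + 28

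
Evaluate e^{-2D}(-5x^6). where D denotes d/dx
- 5 x^{6} + 60 x^{5} - 300 x^{4} + 800 x^{3} - 1200 x^{2} + 960 x - 320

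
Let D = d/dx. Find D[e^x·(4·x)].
4 \left(x + 1\right) e^{x}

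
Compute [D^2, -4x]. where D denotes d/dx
-8D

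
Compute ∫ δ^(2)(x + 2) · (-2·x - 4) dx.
0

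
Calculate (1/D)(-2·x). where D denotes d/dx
- x^{2}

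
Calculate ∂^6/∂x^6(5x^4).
0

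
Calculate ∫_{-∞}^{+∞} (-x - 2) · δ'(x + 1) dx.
1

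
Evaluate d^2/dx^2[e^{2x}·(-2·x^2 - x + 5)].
\left(- 8 x^{2} - 20 x + 12\right) e^{2 x}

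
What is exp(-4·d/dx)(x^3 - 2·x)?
x^{3} - 12 x^{2} + 46 x - 56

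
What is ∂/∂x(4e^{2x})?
8 e^{2 x}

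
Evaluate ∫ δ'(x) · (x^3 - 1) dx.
0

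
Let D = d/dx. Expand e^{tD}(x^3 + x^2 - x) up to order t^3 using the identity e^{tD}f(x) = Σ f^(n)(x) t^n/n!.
t^{3} + t^{2} \left(3 x + 1\right) + t \left(3 x^{2} + 2 x - 1\right) + x^{3} + x^{2} - x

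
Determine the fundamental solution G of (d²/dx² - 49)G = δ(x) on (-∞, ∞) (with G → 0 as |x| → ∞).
-\frac{e^{-7|x|}}{14}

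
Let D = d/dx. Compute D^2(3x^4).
36 x^{2}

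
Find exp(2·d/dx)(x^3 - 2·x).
x^{3} + 6 x^{2} + 10 x + 4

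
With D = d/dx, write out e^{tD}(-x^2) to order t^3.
- t^{2} - 2 t x - x^{2}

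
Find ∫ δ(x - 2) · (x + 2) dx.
4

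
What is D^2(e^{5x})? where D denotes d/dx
25 e^{5 x}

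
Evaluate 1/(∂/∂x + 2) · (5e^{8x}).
\frac{e^{8 x}}{2}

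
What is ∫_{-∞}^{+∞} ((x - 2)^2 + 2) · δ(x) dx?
6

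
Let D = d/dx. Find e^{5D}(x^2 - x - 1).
x^{2} + 9 x + 19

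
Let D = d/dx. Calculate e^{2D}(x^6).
x^{6} + 12 x^{5} + 60 x^{4} + 160 x^{3} + 240 x^{2} + 192 x + 64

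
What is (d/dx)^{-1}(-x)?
- \frac{x^{2}}{2}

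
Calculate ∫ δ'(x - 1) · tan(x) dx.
- \tan^{2}{\left(1 \right)} - 1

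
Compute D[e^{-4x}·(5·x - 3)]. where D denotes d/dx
\left(17 - 20 x\right) e^{- 4 x}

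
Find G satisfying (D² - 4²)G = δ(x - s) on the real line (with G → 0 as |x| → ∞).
-\frac{e^{-4|x-s|}}{8}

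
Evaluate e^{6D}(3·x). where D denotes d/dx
3 x + 18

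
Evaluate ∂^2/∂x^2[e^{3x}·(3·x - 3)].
\left(27 x - 9\right) e^{3 x}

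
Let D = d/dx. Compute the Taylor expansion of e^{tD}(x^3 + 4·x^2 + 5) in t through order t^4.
t^{3} + t^{2} \left(3 x + 4\right) + t x \left(3 x + 8\right) + x^{3} + 4 x^{2} + 5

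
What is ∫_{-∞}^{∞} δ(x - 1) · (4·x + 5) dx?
9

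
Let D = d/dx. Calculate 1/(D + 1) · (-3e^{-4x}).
e^{- 4 x}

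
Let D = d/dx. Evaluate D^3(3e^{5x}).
375 e^{5 x}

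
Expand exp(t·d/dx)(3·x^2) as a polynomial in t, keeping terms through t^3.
3 t^{2} + 6 t x + 3 x^{2}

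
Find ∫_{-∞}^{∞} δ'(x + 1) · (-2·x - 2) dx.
2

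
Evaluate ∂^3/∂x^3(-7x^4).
- 168 x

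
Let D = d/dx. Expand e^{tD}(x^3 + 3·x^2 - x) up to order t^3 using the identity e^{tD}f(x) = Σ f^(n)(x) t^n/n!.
t^{3} + 3 t^{2} \left(x + 1\right) + t \left(3 x^{2} + 6 x - 1\right) + x^{3} + 3 x^{2} - x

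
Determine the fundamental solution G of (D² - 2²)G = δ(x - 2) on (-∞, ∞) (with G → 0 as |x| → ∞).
-\frac{e^{-2|x - 2|}}{4}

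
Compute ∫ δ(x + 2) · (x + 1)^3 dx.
-1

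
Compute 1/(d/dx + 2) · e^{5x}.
\frac{e^{5 x}}{7}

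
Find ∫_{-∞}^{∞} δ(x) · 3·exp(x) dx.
3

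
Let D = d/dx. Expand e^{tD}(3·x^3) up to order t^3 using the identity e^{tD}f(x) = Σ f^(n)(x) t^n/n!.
3 t^{3} + 9 t^{2} x + 9 t x^{2} + 3 x^{3}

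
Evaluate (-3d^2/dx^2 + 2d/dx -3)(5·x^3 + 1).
- 15 x^{3} + 30 x^{2} - 90 x - 3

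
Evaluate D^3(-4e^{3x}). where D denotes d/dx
- 108 e^{3 x}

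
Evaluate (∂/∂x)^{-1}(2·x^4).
\frac{2 x^{5}}{5}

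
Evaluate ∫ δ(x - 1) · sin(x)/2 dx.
\frac{\sin{\left(1 \right)}}{2}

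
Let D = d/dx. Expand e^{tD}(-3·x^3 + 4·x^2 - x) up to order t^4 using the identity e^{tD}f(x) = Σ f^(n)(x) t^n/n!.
- 3 t^{3} - t^{2} \left(9 x - 4\right) - t \left(9 x^{2} - 8 x + 1\right) - 3 x^{3} + 4 x^{2} - x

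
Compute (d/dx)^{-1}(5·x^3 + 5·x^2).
\frac{5 x^{4}}{4} + \frac{5 x^{3}}{3}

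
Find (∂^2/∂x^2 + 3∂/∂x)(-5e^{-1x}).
10 e^{- x}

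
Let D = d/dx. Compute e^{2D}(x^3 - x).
x^{3} + 6 x^{2} + 11 x + 6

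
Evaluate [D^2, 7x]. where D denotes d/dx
14D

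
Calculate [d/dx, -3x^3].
- 9 x^{2}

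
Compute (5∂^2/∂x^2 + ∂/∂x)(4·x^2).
8 x + 40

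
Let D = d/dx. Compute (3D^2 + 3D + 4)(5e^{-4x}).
200 e^{- 4 x}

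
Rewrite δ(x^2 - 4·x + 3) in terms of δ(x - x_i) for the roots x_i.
\frac{\delta(x - 3) + \delta(x - 1)}{2}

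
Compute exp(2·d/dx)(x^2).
x^{2} + 4 x + 4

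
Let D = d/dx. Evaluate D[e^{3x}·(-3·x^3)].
9 x^{2} \left(- x - 1\right) e^{3 x}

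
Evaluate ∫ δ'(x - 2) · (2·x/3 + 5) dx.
- \frac{2}{3}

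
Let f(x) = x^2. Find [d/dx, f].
2 x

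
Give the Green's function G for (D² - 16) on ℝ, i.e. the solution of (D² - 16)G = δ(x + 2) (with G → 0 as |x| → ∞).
-\frac{e^{-4|x + 2|}}{8}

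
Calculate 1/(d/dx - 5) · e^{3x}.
- \frac{e^{3 x}}{2}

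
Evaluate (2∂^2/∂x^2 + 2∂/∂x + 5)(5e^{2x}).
85 e^{2 x}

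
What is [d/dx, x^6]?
6 x^{5}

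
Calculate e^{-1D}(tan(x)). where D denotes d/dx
\tan{\left(x - 1 \right)}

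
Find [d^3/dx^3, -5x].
-15\frac{d^{2}}{dx^{2}}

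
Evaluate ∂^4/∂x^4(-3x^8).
- 5040 x^{4}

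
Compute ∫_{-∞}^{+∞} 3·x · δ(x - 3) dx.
9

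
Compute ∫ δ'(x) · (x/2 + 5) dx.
- \frac{1}{2}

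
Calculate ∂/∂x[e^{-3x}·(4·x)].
4 \left(1 - 3 x\right) e^{- 3 x}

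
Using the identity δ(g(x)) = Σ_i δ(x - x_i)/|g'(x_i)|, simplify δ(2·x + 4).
\frac{\delta(x + 2)}{2}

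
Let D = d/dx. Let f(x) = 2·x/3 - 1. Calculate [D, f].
\frac{2}{3}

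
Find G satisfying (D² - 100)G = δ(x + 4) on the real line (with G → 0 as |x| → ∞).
-\frac{e^{-10|x + 4|}}{20}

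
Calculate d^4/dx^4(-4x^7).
- 3360 x^{3}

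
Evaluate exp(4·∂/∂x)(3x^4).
3 x^{4} + 48 x^{3} + 288 x^{2} + 768 x + 768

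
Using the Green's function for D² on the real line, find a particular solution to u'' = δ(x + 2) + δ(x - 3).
\frac{|x + 2|}{2} + \frac{|x - 3|}{2}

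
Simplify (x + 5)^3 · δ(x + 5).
0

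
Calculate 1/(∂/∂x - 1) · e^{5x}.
\frac{e^{5 x}}{4}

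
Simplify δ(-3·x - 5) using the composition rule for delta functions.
\frac{\delta(x + 5/3)}{3}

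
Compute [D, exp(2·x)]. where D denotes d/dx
2 e^{2 x}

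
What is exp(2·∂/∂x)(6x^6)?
6 x^{6} + 72 x^{5} + 360 x^{4} + 960 x^{3} + 1440 x^{2} + 1152 x + 384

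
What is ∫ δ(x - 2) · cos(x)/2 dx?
\frac{\cos{\left(2 \right)}}{2}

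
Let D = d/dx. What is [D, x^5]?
5 x^{4}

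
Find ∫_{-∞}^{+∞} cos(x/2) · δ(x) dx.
1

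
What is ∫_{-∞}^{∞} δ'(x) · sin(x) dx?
-1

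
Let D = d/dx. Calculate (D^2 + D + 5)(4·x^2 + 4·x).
20 x^{2} + 28 x + 12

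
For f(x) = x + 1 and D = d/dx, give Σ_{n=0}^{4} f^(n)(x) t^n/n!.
t + x + 1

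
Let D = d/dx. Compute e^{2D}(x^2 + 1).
x^{2} + 4 x + 5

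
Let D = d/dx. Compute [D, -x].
-1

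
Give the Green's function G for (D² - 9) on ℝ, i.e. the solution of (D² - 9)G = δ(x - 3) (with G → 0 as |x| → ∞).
-\frac{e^{-3|x - 3|}}{6}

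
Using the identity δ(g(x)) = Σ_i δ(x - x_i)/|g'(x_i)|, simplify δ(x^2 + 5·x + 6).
\frac{\delta(x + 3) + \delta(x + 2)}{1}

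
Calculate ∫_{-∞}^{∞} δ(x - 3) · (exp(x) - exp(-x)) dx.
2 \sinh{\left(3 \right)}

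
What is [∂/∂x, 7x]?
7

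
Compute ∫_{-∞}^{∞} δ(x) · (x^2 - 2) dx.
-2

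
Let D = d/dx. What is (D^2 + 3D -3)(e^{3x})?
15 e^{3 x}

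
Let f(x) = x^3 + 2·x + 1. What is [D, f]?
3 x^{2} + 2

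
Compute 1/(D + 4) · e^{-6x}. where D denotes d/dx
- \frac{e^{- 6 x}}{2}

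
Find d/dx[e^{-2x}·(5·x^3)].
x^{2} \left(15 - 10 x\right) e^{- 2 x}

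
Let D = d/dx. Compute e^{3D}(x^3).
x^{3} + 9 x^{2} + 27 x + 27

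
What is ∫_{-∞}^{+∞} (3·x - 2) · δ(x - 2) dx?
4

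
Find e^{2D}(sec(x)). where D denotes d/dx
\sec{\left(x + 2 \right)}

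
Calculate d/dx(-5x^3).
- 15 x^{2}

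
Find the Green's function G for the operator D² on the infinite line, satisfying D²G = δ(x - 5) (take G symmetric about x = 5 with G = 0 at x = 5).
\frac{|x - 5|}{2}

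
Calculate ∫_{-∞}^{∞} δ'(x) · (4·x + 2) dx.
-4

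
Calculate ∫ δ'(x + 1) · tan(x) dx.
- \tan^{2}{\left(1 \right)} - 1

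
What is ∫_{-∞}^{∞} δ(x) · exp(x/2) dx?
1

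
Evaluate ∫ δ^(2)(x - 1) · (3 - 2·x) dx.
0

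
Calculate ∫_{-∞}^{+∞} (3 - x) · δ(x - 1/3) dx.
\frac{8}{3}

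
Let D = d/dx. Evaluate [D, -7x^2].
- 14 x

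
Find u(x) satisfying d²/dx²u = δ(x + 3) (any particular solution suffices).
\frac{|x + 3|}{2}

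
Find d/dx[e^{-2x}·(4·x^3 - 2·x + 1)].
4 \left(- 2 x^{3} + 3 x^{2} + x - 1\right) e^{- 2 x}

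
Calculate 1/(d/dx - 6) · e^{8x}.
\frac{e^{8 x}}{2}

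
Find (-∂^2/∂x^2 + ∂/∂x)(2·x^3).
6 x \left(x - 2\right)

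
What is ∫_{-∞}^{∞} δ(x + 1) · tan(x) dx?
- \tan{\left(1 \right)}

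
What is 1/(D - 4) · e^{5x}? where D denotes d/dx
e^{5 x}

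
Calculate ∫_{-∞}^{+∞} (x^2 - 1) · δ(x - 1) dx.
0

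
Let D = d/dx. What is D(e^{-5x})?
- 5 e^{- 5 x}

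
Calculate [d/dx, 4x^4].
16 x^{3}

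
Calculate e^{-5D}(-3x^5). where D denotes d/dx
- 3 x^{5} + 75 x^{4} - 750 x^{3} + 3750 x^{2} - 9375 x + 9375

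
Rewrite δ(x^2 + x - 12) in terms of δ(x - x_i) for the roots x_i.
\frac{\delta(x - 3) + \delta(x + 4)}{7}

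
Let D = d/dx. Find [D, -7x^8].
- 56 x^{7}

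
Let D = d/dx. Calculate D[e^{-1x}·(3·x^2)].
3 x \left(2 - x\right) e^{- x}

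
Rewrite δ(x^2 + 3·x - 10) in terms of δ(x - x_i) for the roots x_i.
\frac{\delta(x + 5) + \delta(x - 2)}{7}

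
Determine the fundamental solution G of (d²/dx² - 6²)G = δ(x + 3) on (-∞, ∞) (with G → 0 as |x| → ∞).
-\frac{e^{-6|x + 3|}}{12}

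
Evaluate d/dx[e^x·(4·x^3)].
4 x^{2} \left(x + 3\right) e^{x}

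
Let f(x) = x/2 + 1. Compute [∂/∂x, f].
\frac{1}{2}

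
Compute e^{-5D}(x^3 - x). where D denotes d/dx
x^{3} - 15 x^{2} + 74 x - 120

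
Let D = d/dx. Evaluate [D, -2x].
-2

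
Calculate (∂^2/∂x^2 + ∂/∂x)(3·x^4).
12 x^{2} \left(x + 3\right)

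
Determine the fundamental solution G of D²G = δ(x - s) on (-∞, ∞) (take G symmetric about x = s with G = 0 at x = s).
\frac{|x - s|}{2}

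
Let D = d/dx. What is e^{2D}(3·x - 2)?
3 x + 4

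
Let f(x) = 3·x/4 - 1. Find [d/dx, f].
\frac{3}{4}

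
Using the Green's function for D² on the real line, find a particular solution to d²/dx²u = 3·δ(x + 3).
\frac{3|x + 3|}{2}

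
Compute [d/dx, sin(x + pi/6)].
\cos{\left(x + \frac{\pi}{6} \right)}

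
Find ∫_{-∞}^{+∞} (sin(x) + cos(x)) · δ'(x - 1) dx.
- \cos{\left(1 \right)} + \sin{\left(1 \right)}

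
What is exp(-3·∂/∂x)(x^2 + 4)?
x^{2} - 6 x + 13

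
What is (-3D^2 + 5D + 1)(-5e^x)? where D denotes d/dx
- 15 e^{x}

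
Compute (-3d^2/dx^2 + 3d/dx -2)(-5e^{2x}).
40 e^{2 x}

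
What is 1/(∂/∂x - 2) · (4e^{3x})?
4 e^{3 x}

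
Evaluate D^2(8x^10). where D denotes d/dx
720 x^{8}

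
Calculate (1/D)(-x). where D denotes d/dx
- \frac{x^{2}}{2}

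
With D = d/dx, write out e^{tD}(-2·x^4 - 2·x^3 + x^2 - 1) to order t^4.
- 2 t^{4} - t^{3} \left(8 x + 2\right) - t^{2} \left(12 x^{2} + 6 x - 1\right) - 2 t x \left(4 x^{2} + 3 x - 1\right) - 2 x^{4} - 2 x^{3} + x^{2} - 1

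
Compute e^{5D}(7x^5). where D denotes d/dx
7 x^{5} + 175 x^{4} + 1750 x^{3} + 8750 x^{2} + 21875 x + 21875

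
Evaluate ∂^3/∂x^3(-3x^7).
- 630 x^{4}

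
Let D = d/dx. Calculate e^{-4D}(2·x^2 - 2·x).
2 x^{2} - 18 x + 40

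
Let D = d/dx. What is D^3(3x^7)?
630 x^{4}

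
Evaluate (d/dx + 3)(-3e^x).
- 12 e^{x}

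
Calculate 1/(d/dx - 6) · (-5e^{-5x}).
\frac{5 e^{- 5 x}}{11}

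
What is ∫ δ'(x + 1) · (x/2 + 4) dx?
- \frac{1}{2}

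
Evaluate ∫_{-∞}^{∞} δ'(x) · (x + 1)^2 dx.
-2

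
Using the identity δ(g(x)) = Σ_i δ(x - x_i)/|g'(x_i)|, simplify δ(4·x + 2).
\frac{\delta(x + 1/2)}{4}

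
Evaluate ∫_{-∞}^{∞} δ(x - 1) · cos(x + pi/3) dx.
\cos{\left(1 + \frac{\pi}{3} \right)}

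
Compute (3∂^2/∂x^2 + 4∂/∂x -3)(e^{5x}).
92 e^{5 x}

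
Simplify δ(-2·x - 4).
\frac{\delta(x + 2)}{2}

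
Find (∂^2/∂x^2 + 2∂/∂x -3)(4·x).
8 - 12 x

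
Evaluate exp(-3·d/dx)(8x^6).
8 x^{6} - 144 x^{5} + 1080 x^{4} - 4320 x^{3} + 9720 x^{2} - 11664 x + 5832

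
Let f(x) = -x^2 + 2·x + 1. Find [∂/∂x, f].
2 - 2 x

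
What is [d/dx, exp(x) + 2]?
e^{x}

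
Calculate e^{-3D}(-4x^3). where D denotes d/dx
- 4 x^{3} + 36 x^{2} - 108 x + 108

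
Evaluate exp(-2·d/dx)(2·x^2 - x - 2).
2 x^{2} - 9 x + 8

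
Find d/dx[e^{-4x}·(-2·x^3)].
x^{2} \left(8 x - 6\right) e^{- 4 x}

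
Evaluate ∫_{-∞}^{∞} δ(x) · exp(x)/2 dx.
\frac{1}{2}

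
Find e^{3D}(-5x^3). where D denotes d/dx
- 5 x^{3} - 45 x^{2} - 135 x - 135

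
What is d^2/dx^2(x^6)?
30 x^{4}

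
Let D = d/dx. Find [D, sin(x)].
\cos{\left(x \right)}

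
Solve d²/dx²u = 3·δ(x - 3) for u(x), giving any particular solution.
\frac{3|x - 3|}{2}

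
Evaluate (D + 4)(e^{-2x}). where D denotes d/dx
2 e^{- 2 x}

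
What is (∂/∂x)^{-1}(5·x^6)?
\frac{5 x^{7}}{7}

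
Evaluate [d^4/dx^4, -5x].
-20\frac{d^{3}}{dx^{3}}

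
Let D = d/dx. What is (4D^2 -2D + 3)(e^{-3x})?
45 e^{- 3 x}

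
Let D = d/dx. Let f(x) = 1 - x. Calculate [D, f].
-1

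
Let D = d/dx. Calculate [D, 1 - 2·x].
-2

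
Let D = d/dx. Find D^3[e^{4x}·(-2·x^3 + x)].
\left(- 128 x^{3} - 288 x^{2} - 80 x + 36\right) e^{4 x}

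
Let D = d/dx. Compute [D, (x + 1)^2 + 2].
2 x + 2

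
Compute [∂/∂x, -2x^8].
- 16 x^{7}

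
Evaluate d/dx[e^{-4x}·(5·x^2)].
10 x \left(1 - 2 x\right) e^{- 4 x}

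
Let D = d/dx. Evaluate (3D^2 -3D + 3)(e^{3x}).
21 e^{3 x}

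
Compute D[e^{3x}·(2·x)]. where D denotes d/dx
\left(6 x + 2\right) e^{3 x}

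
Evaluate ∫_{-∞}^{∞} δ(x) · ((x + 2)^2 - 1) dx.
3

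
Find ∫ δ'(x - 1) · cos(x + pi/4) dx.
\sin{\left(\frac{\pi}{4} + 1 \right)}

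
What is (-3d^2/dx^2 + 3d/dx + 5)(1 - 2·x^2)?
- 10 x^{2} - 12 x + 17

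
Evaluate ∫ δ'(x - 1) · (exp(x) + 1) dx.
- e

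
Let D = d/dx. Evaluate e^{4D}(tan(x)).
\tan{\left(x + 4 \right)}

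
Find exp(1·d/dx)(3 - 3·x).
- 3 x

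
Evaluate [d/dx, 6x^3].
18 x^{2}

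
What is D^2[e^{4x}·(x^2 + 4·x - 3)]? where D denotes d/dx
\left(16 x^{2} + 80 x - 14\right) e^{4 x}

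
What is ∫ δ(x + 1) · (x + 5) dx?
4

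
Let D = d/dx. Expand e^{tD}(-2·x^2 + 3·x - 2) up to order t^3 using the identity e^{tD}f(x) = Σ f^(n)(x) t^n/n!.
- 2 t^{2} - t \left(4 x - 3\right) - 2 x^{2} + 3 x - 2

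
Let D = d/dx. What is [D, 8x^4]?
32 x^{3}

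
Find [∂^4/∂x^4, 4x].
16\frac{d^{3}}{dx^{3}}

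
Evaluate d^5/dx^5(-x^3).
0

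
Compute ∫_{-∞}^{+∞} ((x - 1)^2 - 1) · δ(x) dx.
0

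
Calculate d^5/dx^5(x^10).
30240 x^{5}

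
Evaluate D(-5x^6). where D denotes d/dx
- 30 x^{5}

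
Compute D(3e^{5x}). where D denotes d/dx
15 e^{5 x}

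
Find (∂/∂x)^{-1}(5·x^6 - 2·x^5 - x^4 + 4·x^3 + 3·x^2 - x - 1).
\frac{5 x^{7}}{7} - \frac{x^{6}}{3} - \frac{x^{5}}{5} + x^{4} + x^{3} - \frac{x^{2}}{2} - x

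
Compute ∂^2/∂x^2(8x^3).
48 x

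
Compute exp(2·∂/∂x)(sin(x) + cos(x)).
\sqrt{2} \sin{\left(x + \frac{\pi}{4} + 2 \right)}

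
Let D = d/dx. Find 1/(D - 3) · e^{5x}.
\frac{e^{5 x}}{2}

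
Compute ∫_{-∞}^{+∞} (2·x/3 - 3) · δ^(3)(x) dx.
0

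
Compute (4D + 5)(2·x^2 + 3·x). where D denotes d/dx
10 x^{2} + 31 x + 12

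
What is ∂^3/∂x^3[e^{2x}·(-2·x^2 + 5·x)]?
\left(- 16 x^{2} - 8 x + 36\right) e^{2 x}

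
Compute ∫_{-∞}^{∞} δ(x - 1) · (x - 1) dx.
0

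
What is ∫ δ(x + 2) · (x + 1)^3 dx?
-1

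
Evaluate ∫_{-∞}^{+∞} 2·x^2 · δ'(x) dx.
0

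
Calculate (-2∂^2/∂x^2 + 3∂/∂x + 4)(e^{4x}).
- 16 e^{4 x}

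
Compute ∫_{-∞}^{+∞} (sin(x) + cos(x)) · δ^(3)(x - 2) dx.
- \sin{\left(2 \right)} + \cos{\left(2 \right)}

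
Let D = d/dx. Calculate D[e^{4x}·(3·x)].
\left(12 x + 3\right) e^{4 x}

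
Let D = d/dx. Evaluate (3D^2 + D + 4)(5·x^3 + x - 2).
20 x^{3} + 15 x^{2} + 94 x - 7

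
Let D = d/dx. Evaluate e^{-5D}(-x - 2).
3 - x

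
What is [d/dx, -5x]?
-5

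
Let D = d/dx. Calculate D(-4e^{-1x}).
4 e^{- x}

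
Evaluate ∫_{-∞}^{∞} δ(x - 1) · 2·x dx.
2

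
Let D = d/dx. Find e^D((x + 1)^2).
x^{2} + 4 x + 4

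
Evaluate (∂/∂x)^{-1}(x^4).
\frac{x^{5}}{5}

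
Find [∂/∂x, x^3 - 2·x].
3 x^{2} - 2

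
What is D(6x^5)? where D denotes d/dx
30 x^{4}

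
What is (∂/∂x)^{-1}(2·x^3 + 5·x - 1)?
\frac{x^{4}}{2} + \frac{5 x^{2}}{2} - x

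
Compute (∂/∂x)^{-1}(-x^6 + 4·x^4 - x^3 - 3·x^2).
- \frac{x^{7}}{7} + \frac{4 x^{5}}{5} - \frac{x^{4}}{4} - x^{3}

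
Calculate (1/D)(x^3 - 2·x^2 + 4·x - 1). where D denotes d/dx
\frac{x^{4}}{4} - \frac{2 x^{3}}{3} + 2 x^{2} - x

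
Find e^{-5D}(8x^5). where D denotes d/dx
8 x^{5} - 200 x^{4} + 2000 x^{3} - 10000 x^{2} + 25000 x - 25000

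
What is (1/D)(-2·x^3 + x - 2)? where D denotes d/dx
- \frac{x^{4}}{2} + \frac{x^{2}}{2} - 2 x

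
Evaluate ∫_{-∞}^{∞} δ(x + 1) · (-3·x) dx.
3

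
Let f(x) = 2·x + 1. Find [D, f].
2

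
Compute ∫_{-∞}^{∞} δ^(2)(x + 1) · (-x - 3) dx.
0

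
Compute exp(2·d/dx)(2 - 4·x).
- 4 x - 6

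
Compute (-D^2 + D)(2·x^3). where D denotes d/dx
6 x \left(x - 2\right)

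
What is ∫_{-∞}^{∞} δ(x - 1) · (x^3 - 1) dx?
0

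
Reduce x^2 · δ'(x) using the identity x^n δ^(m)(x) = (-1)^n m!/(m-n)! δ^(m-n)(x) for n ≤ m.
0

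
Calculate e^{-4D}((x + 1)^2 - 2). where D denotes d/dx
x^{2} - 6 x + 7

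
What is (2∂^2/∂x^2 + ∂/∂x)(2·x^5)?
10 x^{3} \left(x + 8\right)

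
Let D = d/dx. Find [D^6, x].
6D^{5}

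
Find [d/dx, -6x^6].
- 36 x^{5}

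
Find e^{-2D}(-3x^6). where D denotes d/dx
- 3 x^{6} + 36 x^{5} - 180 x^{4} + 480 x^{3} - 720 x^{2} + 576 x - 192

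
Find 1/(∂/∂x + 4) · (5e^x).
e^{x}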